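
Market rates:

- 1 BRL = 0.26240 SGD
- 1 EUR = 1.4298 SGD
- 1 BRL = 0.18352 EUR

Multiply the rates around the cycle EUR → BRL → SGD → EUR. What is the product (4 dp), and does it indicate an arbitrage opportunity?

1.0000 (no arbitrage)

Around EUR → BRL → SGD → EUR: 1 ÷ 0.18352 × 0.26240 ÷ 1.4298 = 1.000012
Product ≈ 1 (deviation 0.001%, within rounding noise).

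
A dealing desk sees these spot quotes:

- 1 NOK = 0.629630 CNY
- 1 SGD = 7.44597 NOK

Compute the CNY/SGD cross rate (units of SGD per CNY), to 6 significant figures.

CNY/SGD = 0.213301

1 CNY ÷ 0.629630 = 1.58823 NOK
1.58823 NOK ÷ 7.44597 = 0.213301 SGD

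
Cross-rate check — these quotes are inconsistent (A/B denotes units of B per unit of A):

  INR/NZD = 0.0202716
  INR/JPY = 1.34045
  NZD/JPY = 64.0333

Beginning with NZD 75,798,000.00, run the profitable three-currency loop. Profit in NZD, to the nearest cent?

Profit: NZD 2,475,445.87

Profitable loop is NZD → INR → JPY → NZD:
NZD 75,798,000.00 ÷ 0.0202716 = INR 3,739,122,713.55
INR 3,739,122,713.55 × 1.34045 = JPY 5,012,107,041
JPY 5,012,107,041 ÷ 64.0333 = NZD 78,273,445.87
Profit = NZD 78,273,445.87 − NZD 75,798,000.00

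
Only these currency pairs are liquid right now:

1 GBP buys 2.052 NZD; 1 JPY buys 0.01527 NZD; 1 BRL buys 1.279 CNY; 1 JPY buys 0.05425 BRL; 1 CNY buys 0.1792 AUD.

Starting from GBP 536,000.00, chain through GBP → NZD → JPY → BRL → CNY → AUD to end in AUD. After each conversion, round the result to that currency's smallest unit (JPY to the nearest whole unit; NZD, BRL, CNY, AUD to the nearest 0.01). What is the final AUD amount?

GBP 536,000.00 × 2.052 = NZD 1,099,872.00
NZD 1,099,872.00 ÷ 0.01527 = JPY 72,028,291
JPY 72,028,291 × 0.05425 = BRL 3,907,534.79
BRL 3,907,534.79 × 1.279 = CNY 4,997,737.00
CNY 4,997,737.00 × 0.1792 = AUD 895,594.47

AUD 895,594.47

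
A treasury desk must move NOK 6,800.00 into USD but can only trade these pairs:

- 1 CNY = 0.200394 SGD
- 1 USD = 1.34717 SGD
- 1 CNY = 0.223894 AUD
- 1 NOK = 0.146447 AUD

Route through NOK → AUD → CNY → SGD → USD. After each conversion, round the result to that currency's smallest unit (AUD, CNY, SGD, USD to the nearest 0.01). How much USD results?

USD 661.62

NOK 6,800.00 × 0.146447 = AUD 995.84
AUD 995.84 ÷ 0.223894 = CNY 4,447.82
CNY 4,447.82 × 0.200394 = SGD 891.32
SGD 891.32 ÷ 1.34717 = USD 661.62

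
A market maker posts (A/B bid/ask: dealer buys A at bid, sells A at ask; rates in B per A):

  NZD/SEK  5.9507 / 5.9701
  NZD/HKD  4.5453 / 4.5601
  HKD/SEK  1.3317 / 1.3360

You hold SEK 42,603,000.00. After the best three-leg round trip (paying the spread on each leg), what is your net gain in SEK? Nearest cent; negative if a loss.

Net profit: SEK 591,408.29

Best loop SEK → NZD → HKD → SEK:
SEK 42,603,000.00 ÷ 5.9701 (buy NZD at ask) = NZD 7,136,061.37
NZD 7,136,061.37 × 4.5453 (sell NZD at bid) = HKD 32,435,539.76
HKD 32,435,539.76 × 1.3317 (sell HKD at bid) = SEK 43,194,408.29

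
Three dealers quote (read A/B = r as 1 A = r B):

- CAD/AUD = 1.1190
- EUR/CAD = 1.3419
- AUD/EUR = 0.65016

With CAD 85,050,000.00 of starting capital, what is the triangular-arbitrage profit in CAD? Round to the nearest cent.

Profitable loop is CAD → EUR → AUD → CAD:
CAD 85,050,000.00 ÷ 1.3419 = EUR 63,380,281.69
EUR 63,380,281.69 ÷ 0.65016 = AUD 97,484,129.58
AUD 97,484,129.58 ÷ 1.1190 = CAD 87,117,184.61
Profit = CAD 87,117,184.61 − CAD 85,050,000.00

Profit: CAD 2,067,184.61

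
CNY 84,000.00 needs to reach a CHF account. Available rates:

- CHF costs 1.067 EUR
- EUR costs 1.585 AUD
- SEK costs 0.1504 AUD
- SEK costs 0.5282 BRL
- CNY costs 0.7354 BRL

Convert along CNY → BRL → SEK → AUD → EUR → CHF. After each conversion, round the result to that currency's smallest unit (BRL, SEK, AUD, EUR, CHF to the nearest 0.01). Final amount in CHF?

CNY 84,000.00 × 0.7354 = BRL 61,773.60
BRL 61,773.60 ÷ 0.5282 = SEK 116,951.15
SEK 116,951.15 × 0.1504 = AUD 17,589.45
AUD 17,589.45 ÷ 1.585 = EUR 11,097.44
EUR 11,097.44 ÷ 1.067 = CHF 10,400.60

CHF 10,400.60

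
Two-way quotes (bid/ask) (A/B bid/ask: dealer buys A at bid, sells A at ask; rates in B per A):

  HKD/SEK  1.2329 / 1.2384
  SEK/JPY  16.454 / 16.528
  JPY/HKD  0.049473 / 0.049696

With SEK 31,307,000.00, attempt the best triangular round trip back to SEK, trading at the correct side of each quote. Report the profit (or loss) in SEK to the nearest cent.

Best loop SEK → JPY → HKD → SEK:
SEK 31,307,000.00 × 16.454 (sell SEK at bid) = JPY 515,125,378
JPY 515,125,378 × 0.049473 (sell JPY at bid) = HKD 25,484,797.83
HKD 25,484,797.83 × 1.2329 (sell HKD at bid) = SEK 31,420,207.24

Net profit: SEK 113,207.24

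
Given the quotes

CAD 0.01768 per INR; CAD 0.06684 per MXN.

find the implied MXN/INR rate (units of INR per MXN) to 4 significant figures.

MXN/INR = 3.781

1 MXN × 0.06684 = 0.06684 CAD
0.06684 CAD ÷ 0.01768 = 3.78054 INR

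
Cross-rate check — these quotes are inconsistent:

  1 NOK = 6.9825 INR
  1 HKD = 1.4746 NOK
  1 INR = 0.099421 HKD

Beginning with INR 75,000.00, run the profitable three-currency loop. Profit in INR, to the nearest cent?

Profitable loop is INR → HKD → NOK → INR:
INR 75,000.00 × 0.099421 = HKD 7,456.57
HKD 7,456.57 × 1.4746 = NOK 10,995.47
NOK 10,995.47 × 6.9825 = INR 76,775.84
Profit = INR 76,775.84 − INR 75,000.00

Profit: INR 1,775.84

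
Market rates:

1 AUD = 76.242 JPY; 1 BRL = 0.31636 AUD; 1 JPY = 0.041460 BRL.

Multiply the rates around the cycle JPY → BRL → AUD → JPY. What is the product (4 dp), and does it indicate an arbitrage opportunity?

Around JPY → BRL → AUD → JPY: 1 × 0.041460 × 0.31636 × 76.242 = 1.000012
Product ≈ 1 (deviation 0.001%, within rounding noise).

1.0000 (no arbitrage)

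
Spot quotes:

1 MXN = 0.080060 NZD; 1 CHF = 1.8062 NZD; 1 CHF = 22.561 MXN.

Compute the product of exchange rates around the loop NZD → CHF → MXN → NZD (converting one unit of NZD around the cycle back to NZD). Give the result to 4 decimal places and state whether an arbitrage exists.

1.0000 (no arbitrage)

Around NZD → CHF → MXN → NZD: 1 ÷ 1.8062 × 22.561 × 0.080060 = 1.000019
Product ≈ 1 (deviation 0.002%, within rounding noise).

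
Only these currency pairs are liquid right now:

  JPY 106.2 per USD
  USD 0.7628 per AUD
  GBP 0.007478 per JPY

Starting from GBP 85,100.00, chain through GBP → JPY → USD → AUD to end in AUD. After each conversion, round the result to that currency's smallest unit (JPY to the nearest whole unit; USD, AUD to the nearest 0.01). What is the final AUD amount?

GBP 85,100.00 ÷ 0.007478 = JPY 11,380,048
JPY 11,380,048 ÷ 106.2 = USD 107,156.76
USD 107,156.76 ÷ 0.7628 = AUD 140,478.19

AUD 140,478.19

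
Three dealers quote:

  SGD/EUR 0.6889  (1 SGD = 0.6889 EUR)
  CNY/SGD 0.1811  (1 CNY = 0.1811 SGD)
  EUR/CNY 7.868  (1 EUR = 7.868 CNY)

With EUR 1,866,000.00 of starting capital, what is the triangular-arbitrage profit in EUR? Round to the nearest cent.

Profitable loop is EUR → SGD → CNY → EUR:
EUR 1,866,000.00 ÷ 0.6889 = SGD 2,708,665.99
SGD 2,708,665.99 ÷ 0.1811 = CNY 14,956,742.07
CNY 14,956,742.07 ÷ 7.868 = EUR 1,900,958.58
Profit = EUR 1,900,958.58 − EUR 1,866,000.00

Profit: EUR 34,958.58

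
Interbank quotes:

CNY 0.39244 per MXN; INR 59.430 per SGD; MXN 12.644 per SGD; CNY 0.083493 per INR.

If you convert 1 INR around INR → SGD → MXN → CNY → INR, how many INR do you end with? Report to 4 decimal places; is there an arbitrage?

1.0000 (no arbitrage)

Around INR → SGD → MXN → CNY → INR: 1 ÷ 59.430 × 12.644 × 0.39244 ÷ 0.083493 = 1.000005
Product ≈ 1 (deviation 0.000%, within rounding noise).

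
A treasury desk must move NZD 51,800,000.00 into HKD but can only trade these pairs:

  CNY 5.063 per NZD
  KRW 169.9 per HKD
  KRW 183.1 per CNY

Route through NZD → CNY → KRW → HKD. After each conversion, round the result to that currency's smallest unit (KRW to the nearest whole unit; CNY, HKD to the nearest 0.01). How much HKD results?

HKD 282,639,367.51

NZD 51,800,000.00 × 5.063 = CNY 262,263,400.00
CNY 262,263,400.00 × 183.1 = KRW 48,020,428,540
KRW 48,020,428,540 ÷ 169.9 = HKD 282,639,367.51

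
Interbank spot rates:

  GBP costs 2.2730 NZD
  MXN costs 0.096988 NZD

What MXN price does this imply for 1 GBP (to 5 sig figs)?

1 GBP × 2.2730 = 2.273 NZD
2.273 NZD ÷ 0.096988 = 23.4359 MXN

GBP/MXN = 23.436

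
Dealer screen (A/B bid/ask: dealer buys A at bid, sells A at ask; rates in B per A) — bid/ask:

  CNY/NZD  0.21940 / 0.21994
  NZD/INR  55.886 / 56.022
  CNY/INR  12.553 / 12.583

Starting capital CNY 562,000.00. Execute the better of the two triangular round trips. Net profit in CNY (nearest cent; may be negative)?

Net profit: CNY 10,560.01

Best loop CNY → INR → NZD → CNY:
CNY 562,000.00 × 12.553 (sell CNY at bid) = INR 7,054,786.00
INR 7,054,786.00 ÷ 56.022 (buy NZD at ask) = NZD 125,928.85
NZD 125,928.85 ÷ 0.21994 (buy CNY at ask) = CNY 572,560.01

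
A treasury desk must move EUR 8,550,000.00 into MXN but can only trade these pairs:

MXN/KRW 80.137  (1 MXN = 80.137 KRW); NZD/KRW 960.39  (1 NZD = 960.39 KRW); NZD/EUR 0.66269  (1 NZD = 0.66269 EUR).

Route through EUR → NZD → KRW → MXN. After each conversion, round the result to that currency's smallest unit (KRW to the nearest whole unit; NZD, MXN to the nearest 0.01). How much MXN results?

EUR 8,550,000.00 ÷ 0.66269 = NZD 12,901,960.19
NZD 12,901,960.19 × 960.39 = KRW 12,390,913,547
KRW 12,390,913,547 ÷ 80.137 = MXN 154,621,629.80

MXN 154,621,629.80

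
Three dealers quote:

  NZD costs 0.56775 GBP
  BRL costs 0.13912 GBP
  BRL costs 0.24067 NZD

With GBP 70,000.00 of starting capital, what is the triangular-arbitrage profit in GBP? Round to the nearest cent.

Profit: GBP 1,270.29

Profitable loop is GBP → NZD → BRL → GBP:
GBP 70,000.00 ÷ 0.56775 = NZD 123,293.70
NZD 123,293.70 ÷ 0.24067 = BRL 512,293.61
BRL 512,293.61 × 0.13912 = GBP 71,270.29
Profit = GBP 71,270.29 − GBP 70,000.00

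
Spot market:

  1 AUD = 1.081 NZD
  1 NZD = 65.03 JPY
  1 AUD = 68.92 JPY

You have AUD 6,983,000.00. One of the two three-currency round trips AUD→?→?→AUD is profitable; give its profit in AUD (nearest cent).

Profitable loop is AUD → NZD → JPY → AUD:
AUD 6,983,000.00 × 1.081 = NZD 7,548,623.00
NZD 7,548,623.00 × 65.03 = JPY 490,886,954
JPY 490,886,954 ÷ 68.92 = AUD 7,122,561.72
Profit = AUD 7,122,561.72 − AUD 6,983,000.00

Profit: AUD 139,561.72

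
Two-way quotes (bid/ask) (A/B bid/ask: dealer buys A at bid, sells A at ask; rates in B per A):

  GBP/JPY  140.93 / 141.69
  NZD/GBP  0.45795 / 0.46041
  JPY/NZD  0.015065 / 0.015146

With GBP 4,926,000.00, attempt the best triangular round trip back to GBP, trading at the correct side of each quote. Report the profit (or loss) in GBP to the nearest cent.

Best loop GBP → NZD → JPY → GBP:
GBP 4,926,000.00 ÷ 0.46041 (buy NZD at ask) = NZD 10,699,159.44
NZD 10,699,159.44 ÷ 0.015146 (buy JPY at ask) = JPY 706,401,654
JPY 706,401,654 ÷ 141.69 (buy GBP at ask) = GBP 4,985,543.47

Net profit: GBP 59,543.47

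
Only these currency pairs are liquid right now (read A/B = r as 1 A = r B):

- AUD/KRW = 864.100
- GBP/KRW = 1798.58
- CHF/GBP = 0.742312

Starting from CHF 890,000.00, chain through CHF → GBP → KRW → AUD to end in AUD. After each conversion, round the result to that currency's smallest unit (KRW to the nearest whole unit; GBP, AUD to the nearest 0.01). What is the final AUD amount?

CHF 890,000.00 × 0.742312 = GBP 660,657.68
GBP 660,657.68 × 1798.58 = KRW 1,188,245,690
KRW 1,188,245,690 ÷ 864.100 = AUD 1,375,125.21

AUD 1,375,125.21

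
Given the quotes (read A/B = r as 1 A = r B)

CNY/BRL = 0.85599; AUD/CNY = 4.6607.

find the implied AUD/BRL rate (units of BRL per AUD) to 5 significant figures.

1 AUD × 4.6607 = 4.6607 CNY
4.6607 CNY × 0.85599 = 3.98951 BRL

AUD/BRL = 3.9895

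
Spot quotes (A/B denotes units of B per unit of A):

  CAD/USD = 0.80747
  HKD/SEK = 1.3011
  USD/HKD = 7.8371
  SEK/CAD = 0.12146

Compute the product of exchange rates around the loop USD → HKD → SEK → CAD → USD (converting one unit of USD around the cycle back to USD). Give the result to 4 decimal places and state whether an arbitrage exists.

1.0001 (no arbitrage)

Around USD → HKD → SEK → CAD → USD: 1 × 7.8371 × 1.3011 × 0.12146 × 0.80747 = 1.000059
Product ≈ 1 (deviation 0.006%, within rounding noise).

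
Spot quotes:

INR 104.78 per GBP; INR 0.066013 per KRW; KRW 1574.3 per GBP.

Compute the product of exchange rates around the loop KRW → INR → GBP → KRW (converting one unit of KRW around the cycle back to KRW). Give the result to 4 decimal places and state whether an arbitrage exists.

Around KRW → INR → GBP → KRW: 1 × 0.066013 ÷ 104.78 × 1574.3 = 0.991833
Product < 1; profitable direction is KRW → GBP → INR → KRW.

0.9918 (arbitrage exists)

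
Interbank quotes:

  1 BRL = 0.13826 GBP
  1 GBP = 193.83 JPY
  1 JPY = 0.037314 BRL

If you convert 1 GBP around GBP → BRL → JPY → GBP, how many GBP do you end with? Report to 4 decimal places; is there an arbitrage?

Around GBP → BRL → JPY → GBP: 1 ÷ 0.13826 ÷ 0.037314 ÷ 193.83 = 1.000025
Product ≈ 1 (deviation 0.002%, within rounding noise).

1.0000 (no arbitrage)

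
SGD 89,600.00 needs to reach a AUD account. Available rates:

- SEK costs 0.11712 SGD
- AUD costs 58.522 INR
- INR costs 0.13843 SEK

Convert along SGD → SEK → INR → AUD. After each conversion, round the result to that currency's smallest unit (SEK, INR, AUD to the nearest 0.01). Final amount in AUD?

AUD 94,433.82

SGD 89,600.00 ÷ 0.11712 = SEK 765,027.32
SEK 765,027.32 ÷ 0.13843 = INR 5,526,456.12
INR 5,526,456.12 ÷ 58.522 = AUD 94,433.82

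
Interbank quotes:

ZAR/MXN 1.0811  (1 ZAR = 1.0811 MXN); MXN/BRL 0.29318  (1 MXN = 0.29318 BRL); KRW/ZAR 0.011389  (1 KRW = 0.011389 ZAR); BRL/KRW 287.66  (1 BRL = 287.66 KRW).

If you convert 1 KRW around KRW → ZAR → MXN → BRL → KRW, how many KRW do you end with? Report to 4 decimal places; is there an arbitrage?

Around KRW → ZAR → MXN → BRL → KRW: 1 × 0.011389 × 1.0811 × 0.29318 × 287.66 = 1.038401
Product > 1; profitable direction is KRW → ZAR → MXN → BRL → KRW.

1.0384 (arbitrage exists)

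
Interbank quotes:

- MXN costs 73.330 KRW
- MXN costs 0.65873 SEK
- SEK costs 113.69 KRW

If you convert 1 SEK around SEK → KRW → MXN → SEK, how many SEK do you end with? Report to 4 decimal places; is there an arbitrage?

Around SEK → KRW → MXN → SEK: 1 × 113.69 ÷ 73.330 × 0.65873 = 1.021288
Product > 1; profitable direction is SEK → KRW → MXN → SEK.

1.0213 (arbitrage exists)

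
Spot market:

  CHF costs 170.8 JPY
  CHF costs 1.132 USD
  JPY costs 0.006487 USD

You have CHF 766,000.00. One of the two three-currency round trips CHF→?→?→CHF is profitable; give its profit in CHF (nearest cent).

Profitable loop is CHF → USD → JPY → CHF:
CHF 766,000.00 × 1.132 = USD 867,112.00
USD 867,112.00 ÷ 0.006487 = JPY 133,669,185
JPY 133,669,185 ÷ 170.8 = CHF 782,606.47
Profit = CHF 782,606.47 − CHF 766,000.00

Profit: CHF 16,606.47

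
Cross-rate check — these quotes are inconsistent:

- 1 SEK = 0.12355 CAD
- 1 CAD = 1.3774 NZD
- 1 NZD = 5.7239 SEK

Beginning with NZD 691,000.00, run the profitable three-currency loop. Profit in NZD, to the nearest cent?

Profit: NZD 18,386.93

Profitable loop is NZD → CAD → SEK → NZD:
NZD 691,000.00 ÷ 1.3774 = CAD 501,669.81
CAD 501,669.81 ÷ 0.12355 = SEK 4,060,459.84
SEK 4,060,459.84 ÷ 5.7239 = NZD 709,386.93
Profit = NZD 709,386.93 − NZD 691,000.00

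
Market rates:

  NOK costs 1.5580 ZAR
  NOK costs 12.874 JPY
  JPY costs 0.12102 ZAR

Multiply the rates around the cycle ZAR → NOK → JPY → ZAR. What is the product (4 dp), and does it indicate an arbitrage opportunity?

Around ZAR → NOK → JPY → ZAR: 1 ÷ 1.5580 × 12.874 × 0.12102 = 1.000007
Product ≈ 1 (deviation 0.001%, within rounding noise).

1.0000 (no arbitrage)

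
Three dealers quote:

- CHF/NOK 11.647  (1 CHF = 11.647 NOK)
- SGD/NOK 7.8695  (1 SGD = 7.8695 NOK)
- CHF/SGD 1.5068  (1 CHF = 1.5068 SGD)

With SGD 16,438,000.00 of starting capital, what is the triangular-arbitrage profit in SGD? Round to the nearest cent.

Profit: SGD 297,459.91

Profitable loop is SGD → NOK → CHF → SGD:
SGD 16,438,000.00 × 7.8695 = NOK 129,358,841.00
NOK 129,358,841.00 ÷ 11.647 = CHF 11,106,623.25
CHF 11,106,623.25 × 1.5068 = SGD 16,735,459.91
Profit = SGD 16,735,459.91 − SGD 16,438,000.00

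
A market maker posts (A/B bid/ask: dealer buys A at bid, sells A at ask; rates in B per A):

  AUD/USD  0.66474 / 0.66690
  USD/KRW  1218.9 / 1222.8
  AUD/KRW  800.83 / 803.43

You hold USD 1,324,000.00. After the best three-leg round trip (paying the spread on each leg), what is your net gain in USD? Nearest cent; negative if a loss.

Best loop USD → KRW → AUD → USD:
USD 1,324,000.00 × 1218.9 (sell USD at bid) = KRW 1,613,823,600
KRW 1,613,823,600 ÷ 803.43 (buy AUD at ask) = AUD 2,008,667.34
AUD 2,008,667.34 × 0.66474 (sell AUD at bid) = USD 1,335,241.53

Net profit: USD 11,241.53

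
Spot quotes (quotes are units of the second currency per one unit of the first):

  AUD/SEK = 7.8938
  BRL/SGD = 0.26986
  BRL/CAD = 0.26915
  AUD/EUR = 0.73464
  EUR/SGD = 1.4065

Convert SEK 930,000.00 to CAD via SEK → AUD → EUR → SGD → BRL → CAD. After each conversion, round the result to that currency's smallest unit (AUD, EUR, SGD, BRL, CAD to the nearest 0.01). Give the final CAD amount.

CAD 121,413.50

SEK 930,000.00 ÷ 7.8938 = AUD 117,813.98
AUD 117,813.98 × 0.73464 = EUR 86,550.86
EUR 86,550.86 × 1.4065 = SGD 121,733.78
SGD 121,733.78 ÷ 0.26986 = BRL 451,099.76
BRL 451,099.76 × 0.26915 = CAD 121,413.50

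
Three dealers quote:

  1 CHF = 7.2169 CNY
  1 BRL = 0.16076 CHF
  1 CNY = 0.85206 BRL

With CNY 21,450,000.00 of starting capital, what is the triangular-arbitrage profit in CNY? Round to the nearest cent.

Profit: CNY 248,436.10

Profitable loop is CNY → CHF → BRL → CNY:
CNY 21,450,000.00 ÷ 7.2169 = CHF 2,972,190.28
CHF 2,972,190.28 ÷ 0.16076 = BRL 18,488,369.47
BRL 18,488,369.47 ÷ 0.85206 = CNY 21,698,436.10
Profit = CNY 21,698,436.10 − CNY 21,450,000.00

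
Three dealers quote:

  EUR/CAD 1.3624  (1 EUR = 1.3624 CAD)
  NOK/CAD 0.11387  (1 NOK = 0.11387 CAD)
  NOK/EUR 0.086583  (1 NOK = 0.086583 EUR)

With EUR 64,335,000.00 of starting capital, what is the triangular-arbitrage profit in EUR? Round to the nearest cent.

Profitable loop is EUR → CAD → NOK → EUR:
EUR 64,335,000.00 × 1.3624 = CAD 87,650,004.00
CAD 87,650,004.00 ÷ 0.11387 = NOK 769,737,454.99
NOK 769,737,454.99 × 0.086583 = EUR 66,646,178.07
Profit = EUR 66,646,178.07 − EUR 64,335,000.00

Profit: EUR 2,311,178.07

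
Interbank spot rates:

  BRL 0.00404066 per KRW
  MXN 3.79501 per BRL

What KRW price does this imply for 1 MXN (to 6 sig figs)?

MXN/KRW = 65.2131

1 MXN ÷ 3.79501 = 0.263504 BRL
0.263504 BRL ÷ 0.00404066 = 65.2131 KRW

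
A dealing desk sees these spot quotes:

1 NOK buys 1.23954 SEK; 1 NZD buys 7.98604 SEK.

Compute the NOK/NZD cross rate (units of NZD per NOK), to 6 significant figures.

NOK/NZD = 0.155213

1 NOK × 1.23954 = 1.23954 SEK
1.23954 SEK ÷ 7.98604 = 0.155213 NZD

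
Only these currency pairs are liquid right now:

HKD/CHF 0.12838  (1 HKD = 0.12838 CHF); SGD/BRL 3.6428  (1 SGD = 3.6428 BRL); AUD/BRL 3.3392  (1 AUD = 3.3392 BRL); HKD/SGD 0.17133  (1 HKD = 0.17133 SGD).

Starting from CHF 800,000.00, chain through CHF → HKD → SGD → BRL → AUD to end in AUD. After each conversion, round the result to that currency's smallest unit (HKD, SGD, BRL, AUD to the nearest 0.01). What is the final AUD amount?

AUD 1,164,713.01

CHF 800,000.00 ÷ 0.12838 = HKD 6,231,500.23
HKD 6,231,500.23 × 0.17133 = SGD 1,067,642.93
SGD 1,067,642.93 × 3.6428 = BRL 3,889,209.67
BRL 3,889,209.67 ÷ 3.3392 = AUD 1,164,713.01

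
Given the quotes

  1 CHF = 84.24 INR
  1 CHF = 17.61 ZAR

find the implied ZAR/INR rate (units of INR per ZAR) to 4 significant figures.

1 ZAR ÷ 17.61 = 0.0567859 CHF
0.0567859 CHF × 84.24 = 4.78365 INR

ZAR/INR = 4.784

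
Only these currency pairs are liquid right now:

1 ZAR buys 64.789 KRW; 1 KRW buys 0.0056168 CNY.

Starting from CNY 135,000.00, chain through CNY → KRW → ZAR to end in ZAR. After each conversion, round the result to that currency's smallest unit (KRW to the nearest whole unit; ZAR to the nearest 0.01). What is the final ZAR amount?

CNY 135,000.00 ÷ 0.0056168 = KRW 24,035,038
KRW 24,035,038 ÷ 64.789 = ZAR 370,974.05

ZAR 370,974.05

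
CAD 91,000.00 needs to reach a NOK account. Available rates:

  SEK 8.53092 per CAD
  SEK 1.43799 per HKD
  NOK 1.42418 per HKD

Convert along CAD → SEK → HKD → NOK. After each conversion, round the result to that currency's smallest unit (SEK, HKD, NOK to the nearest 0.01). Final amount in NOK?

CAD 91,000.00 × 8.53092 = SEK 776,313.72
SEK 776,313.72 ÷ 1.43799 = HKD 539,860.31
HKD 539,860.31 × 1.42418 = NOK 768,858.26

NOK 768,858.26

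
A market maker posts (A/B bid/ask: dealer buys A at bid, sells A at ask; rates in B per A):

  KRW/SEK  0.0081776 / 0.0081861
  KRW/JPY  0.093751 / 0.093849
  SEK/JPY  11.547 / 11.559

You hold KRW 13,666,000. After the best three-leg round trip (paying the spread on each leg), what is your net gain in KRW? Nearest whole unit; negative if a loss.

Net profit: KRW 84,130

Best loop KRW → SEK → JPY → KRW:
KRW 13,666,000 × 0.0081776 (sell KRW at bid) = SEK 111,755.08
SEK 111,755.08 × 11.547 (sell SEK at bid) = JPY 1,290,436
JPY 1,290,436 ÷ 0.093849 (buy KRW at ask) = KRW 13,750,130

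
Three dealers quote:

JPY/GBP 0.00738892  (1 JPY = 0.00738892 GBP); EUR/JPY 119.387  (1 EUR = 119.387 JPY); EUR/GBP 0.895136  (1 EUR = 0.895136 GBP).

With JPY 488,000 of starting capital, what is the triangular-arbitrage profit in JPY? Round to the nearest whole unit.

Profitable loop is JPY → EUR → GBP → JPY:
JPY 488,000 ÷ 119.387 = EUR 4,087.55
EUR 4,087.55 × 0.895136 = GBP 3,658.91
GBP 3,658.91 ÷ 0.00738892 = JPY 495,189
Profit = JPY 495,189 − JPY 488,000

Profit: JPY 7,189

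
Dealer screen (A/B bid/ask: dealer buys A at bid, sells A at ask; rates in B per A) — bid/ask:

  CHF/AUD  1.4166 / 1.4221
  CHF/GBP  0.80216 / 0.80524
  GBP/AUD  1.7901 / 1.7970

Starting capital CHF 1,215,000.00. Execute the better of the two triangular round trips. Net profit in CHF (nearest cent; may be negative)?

Best loop CHF → GBP → AUD → CHF:
CHF 1,215,000.00 × 0.80216 (sell CHF at bid) = GBP 974,624.40
GBP 974,624.40 × 1.7901 (sell GBP at bid) = AUD 1,744,675.14
AUD 1,744,675.14 ÷ 1.4221 (buy CHF at ask) = CHF 1,226,830.14

Net profit: CHF 11,830.14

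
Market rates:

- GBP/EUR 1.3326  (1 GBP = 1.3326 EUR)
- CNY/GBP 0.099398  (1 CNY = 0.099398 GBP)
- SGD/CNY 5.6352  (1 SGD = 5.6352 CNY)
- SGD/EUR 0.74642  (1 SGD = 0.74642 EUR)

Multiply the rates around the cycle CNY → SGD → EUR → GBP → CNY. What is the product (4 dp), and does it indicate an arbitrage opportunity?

Around CNY → SGD → EUR → GBP → CNY: 1 ÷ 5.6352 × 0.74642 ÷ 1.3326 ÷ 0.099398 = 0.999992
Product ≈ 1 (deviation 0.001%, within rounding noise).

1.0000 (no arbitrage)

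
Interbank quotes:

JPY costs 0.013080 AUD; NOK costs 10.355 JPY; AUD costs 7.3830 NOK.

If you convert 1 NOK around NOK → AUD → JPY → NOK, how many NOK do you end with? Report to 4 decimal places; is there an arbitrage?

1.0000 (no arbitrage)

Around NOK → AUD → JPY → NOK: 1 ÷ 7.3830 ÷ 0.013080 ÷ 10.355 = 1.000021
Product ≈ 1 (deviation 0.002%, within rounding noise).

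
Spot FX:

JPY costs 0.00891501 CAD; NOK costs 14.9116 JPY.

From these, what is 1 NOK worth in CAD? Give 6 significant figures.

NOK/CAD = 0.132937

1 NOK × 14.9116 = 14.9116 JPY
14.9116 JPY × 0.00891501 = 0.132937 CAD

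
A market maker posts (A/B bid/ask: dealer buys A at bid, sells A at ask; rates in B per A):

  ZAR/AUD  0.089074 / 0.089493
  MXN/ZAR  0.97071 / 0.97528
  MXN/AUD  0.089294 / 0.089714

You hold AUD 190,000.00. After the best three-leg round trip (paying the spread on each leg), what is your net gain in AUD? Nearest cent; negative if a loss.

Net profit: AUD 4,382.65

Best loop AUD → ZAR → MXN → AUD:
AUD 190,000.00 ÷ 0.089493 (buy ZAR at ask) = ZAR 2,123,071.08
ZAR 2,123,071.08 ÷ 0.97528 (buy MXN at ask) = MXN 2,176,883.64
MXN 2,176,883.64 × 0.089294 (sell MXN at bid) = AUD 194,382.65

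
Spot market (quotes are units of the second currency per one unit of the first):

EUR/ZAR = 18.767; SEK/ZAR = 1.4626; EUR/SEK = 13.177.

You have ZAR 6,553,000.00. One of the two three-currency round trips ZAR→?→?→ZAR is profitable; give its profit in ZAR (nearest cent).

Profitable loop is ZAR → EUR → SEK → ZAR:
ZAR 6,553,000.00 ÷ 18.767 = EUR 349,176.75
EUR 349,176.75 × 13.177 = SEK 4,601,101.99
SEK 4,601,101.99 × 1.4626 = ZAR 6,729,571.77
Profit = ZAR 6,729,571.77 − ZAR 6,553,000.00

Profit: ZAR 176,571.77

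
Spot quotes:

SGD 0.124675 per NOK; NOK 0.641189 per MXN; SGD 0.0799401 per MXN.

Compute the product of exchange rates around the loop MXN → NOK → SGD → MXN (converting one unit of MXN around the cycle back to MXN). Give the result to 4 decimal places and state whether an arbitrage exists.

1.0000 (no arbitrage)

Around MXN → NOK → SGD → MXN: 1 × 0.641189 × 0.124675 ÷ 0.0799401 = 1.000002
Product ≈ 1 (deviation 0.000%, within rounding noise).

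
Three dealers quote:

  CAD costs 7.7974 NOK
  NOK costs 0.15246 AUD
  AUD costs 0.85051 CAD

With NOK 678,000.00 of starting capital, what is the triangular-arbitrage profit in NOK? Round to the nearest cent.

Profitable loop is NOK → AUD → CAD → NOK:
NOK 678,000.00 × 0.15246 = AUD 103,367.88
AUD 103,367.88 × 0.85051 = CAD 87,915.42
CAD 87,915.42 × 7.7974 = NOK 685,511.66
Profit = NOK 685,511.66 − NOK 678,000.00

Profit: NOK 7,511.66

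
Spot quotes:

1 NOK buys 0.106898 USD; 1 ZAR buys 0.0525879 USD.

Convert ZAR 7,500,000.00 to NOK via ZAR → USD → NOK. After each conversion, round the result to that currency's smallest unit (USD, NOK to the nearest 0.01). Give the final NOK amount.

ZAR 7,500,000.00 × 0.0525879 = USD 394,409.25
USD 394,409.25 ÷ 0.106898 = NOK 3,689,584.93

NOK 3,689,584.93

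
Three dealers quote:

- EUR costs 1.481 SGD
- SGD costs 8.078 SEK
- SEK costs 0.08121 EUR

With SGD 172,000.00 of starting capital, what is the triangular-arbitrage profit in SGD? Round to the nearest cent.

Profitable loop is SGD → EUR → SEK → SGD:
SGD 172,000.00 ÷ 1.481 = EUR 116,137.74
EUR 116,137.74 ÷ 0.08121 = SEK 1,430,091.67
SEK 1,430,091.67 ÷ 8.078 = SGD 177,035.36
Profit = SGD 177,035.36 − SGD 172,000.00

Profit: SGD 5,035.36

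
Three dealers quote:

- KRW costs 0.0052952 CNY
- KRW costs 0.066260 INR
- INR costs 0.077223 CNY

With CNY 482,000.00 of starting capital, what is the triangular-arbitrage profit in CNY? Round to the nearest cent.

Profitable loop is CNY → INR → KRW → CNY:
CNY 482,000.00 ÷ 0.077223 = INR 6,241,663.75
INR 6,241,663.75 ÷ 0.066260 = KRW 94,199,574
KRW 94,199,574 × 0.0052952 = CNY 498,805.58
Profit = CNY 498,805.58 − CNY 482,000.00

Profit: CNY 16,805.58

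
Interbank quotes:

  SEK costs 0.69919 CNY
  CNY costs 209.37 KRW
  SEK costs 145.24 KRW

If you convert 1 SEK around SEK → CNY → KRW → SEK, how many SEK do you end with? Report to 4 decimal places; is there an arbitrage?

1.0079 (arbitrage exists)

Around SEK → CNY → KRW → SEK: 1 × 0.69919 × 209.37 ÷ 145.24 = 1.007914
Product > 1; profitable direction is SEK → CNY → KRW → SEK.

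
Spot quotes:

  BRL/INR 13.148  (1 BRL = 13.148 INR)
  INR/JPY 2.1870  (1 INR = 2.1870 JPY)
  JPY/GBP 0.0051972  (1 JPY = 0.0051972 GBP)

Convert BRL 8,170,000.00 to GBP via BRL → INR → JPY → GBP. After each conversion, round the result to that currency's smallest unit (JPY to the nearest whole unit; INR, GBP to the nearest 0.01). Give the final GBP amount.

BRL 8,170,000.00 × 13.148 = INR 107,419,160.00
INR 107,419,160.00 × 2.1870 = JPY 234,925,703
JPY 234,925,703 × 0.0051972 = GBP 1,220,955.86

GBP 1,220,955.86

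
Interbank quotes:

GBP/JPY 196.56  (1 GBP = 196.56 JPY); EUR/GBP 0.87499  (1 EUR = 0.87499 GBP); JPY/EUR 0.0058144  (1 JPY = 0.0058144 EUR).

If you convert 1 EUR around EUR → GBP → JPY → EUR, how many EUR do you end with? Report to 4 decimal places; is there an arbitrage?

Around EUR → GBP → JPY → EUR: 1 × 0.87499 × 196.56 × 0.0058144 = 1.000007
Product ≈ 1 (deviation 0.001%, within rounding noise).

1.0000 (no arbitrage)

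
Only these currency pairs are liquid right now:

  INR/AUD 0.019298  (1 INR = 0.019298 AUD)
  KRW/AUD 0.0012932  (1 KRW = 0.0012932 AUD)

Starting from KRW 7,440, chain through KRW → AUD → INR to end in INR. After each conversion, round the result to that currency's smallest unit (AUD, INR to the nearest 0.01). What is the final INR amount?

INR 498.50

KRW 7,440 × 0.0012932 = AUD 9.62
AUD 9.62 ÷ 0.019298 = INR 498.50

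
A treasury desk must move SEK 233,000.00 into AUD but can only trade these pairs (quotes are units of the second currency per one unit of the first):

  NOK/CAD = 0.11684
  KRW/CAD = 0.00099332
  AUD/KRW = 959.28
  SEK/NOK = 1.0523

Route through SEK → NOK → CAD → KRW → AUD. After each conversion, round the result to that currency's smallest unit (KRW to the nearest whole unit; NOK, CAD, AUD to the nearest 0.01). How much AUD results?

SEK 233,000.00 × 1.0523 = NOK 245,185.90
NOK 245,185.90 × 0.11684 = CAD 28,647.52
CAD 28,647.52 ÷ 0.00099332 = KRW 28,840,172
KRW 28,840,172 ÷ 959.28 = AUD 30,064.39

AUD 30,064.39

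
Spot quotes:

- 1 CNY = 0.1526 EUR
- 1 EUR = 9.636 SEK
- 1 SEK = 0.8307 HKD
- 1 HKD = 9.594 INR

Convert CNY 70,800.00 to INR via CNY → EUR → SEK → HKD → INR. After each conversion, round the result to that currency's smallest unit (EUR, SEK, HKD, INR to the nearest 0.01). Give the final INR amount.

CNY 70,800.00 × 0.1526 = EUR 10,804.08
EUR 10,804.08 × 9.636 = SEK 104,108.11
SEK 104,108.11 × 0.8307 = HKD 86,482.61
HKD 86,482.61 × 9.594 = INR 829,714.16

INR 829,714.16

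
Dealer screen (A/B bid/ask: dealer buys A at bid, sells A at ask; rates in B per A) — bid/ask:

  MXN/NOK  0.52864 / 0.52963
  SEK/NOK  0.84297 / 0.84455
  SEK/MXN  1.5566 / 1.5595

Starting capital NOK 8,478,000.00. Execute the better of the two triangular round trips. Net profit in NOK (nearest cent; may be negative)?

Best loop NOK → MXN → SEK → NOK:
NOK 8,478,000.00 ÷ 0.52963 (buy MXN at ask) = MXN 16,007,401.39
MXN 16,007,401.39 ÷ 1.5595 (buy SEK at ask) = SEK 10,264,444.63
SEK 10,264,444.63 × 0.84297 (sell SEK at bid) = NOK 8,652,618.89

Net profit: NOK 174,618.89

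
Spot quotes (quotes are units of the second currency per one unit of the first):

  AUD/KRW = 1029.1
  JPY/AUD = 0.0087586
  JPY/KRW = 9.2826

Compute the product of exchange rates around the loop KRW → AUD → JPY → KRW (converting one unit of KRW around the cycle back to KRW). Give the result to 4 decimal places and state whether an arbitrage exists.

Around KRW → AUD → JPY → KRW: 1 ÷ 1029.1 ÷ 0.0087586 × 9.2826 = 1.029858
Product > 1; profitable direction is KRW → AUD → JPY → KRW.

1.0299 (arbitrage exists)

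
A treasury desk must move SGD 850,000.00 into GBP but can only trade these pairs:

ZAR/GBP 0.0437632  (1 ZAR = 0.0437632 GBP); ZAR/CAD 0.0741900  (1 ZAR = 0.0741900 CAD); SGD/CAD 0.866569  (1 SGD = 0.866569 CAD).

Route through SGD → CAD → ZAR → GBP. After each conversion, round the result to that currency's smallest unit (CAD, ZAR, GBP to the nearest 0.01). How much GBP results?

GBP 434,495.99

SGD 850,000.00 × 0.866569 = CAD 736,583.65
CAD 736,583.65 ÷ 0.0741900 = ZAR 9,928,341.42
ZAR 9,928,341.42 × 0.0437632 = GBP 434,495.99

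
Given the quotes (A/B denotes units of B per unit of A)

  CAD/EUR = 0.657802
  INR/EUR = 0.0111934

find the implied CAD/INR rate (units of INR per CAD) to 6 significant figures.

CAD/INR = 58.7670

1 CAD × 0.657802 = 0.657802 EUR
0.657802 EUR ÷ 0.0111934 = 58.767 INR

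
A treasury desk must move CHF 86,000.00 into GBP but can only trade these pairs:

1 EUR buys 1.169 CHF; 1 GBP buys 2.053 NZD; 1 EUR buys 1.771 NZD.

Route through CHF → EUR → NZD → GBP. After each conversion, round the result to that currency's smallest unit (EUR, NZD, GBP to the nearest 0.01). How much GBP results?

GBP 63,461.97

CHF 86,000.00 ÷ 1.169 = EUR 73,567.15
EUR 73,567.15 × 1.771 = NZD 130,287.42
NZD 130,287.42 ÷ 2.053 = GBP 63,461.97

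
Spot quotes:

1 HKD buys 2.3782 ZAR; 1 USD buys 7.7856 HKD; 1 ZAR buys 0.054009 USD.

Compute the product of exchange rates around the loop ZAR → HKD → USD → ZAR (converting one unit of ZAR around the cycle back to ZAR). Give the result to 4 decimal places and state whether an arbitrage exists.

Around ZAR → HKD → USD → ZAR: 1 ÷ 2.3782 ÷ 7.7856 ÷ 0.054009 = 0.999985
Product ≈ 1 (deviation 0.002%, within rounding noise).

1.0000 (no arbitrage)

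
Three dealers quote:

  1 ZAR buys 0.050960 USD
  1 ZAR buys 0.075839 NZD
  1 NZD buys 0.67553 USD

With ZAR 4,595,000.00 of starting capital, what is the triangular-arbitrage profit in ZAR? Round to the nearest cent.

Profitable loop is ZAR → NZD → USD → ZAR:
ZAR 4,595,000.00 × 0.075839 = NZD 348,480.21
NZD 348,480.21 × 0.67553 = USD 235,408.83
USD 235,408.83 ÷ 0.050960 = ZAR 4,619,482.59
Profit = ZAR 4,619,482.59 − ZAR 4,595,000.00

Profit: ZAR 24,482.59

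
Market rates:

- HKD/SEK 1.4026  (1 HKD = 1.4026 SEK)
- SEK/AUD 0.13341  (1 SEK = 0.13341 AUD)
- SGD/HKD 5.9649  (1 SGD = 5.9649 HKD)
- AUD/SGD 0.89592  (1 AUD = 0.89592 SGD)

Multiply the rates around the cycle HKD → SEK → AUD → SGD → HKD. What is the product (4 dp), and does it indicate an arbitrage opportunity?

Around HKD → SEK → AUD → SGD → HKD: 1 × 1.4026 × 0.13341 × 0.89592 × 5.9649 = 0.999988
Product ≈ 1 (deviation 0.001%, within rounding noise).

1.0000 (no arbitrage)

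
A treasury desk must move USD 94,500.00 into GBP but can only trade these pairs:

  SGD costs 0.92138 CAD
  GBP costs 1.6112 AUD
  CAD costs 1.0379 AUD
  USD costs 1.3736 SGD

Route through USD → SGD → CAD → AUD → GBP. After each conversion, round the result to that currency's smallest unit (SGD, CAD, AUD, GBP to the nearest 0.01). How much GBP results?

USD 94,500.00 × 1.3736 = SGD 129,805.20
SGD 129,805.20 × 0.92138 = CAD 119,599.92
CAD 119,599.92 × 1.0379 = AUD 124,132.76
AUD 124,132.76 ÷ 1.6112 = GBP 77,043.67

GBP 77,043.67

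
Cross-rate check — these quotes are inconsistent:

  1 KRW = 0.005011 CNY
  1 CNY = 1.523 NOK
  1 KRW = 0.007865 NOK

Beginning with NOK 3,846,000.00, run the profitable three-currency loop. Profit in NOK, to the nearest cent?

Profitable loop is NOK → CNY → KRW → NOK:
NOK 3,846,000.00 ÷ 1.523 = CNY 2,525,279.05
CNY 2,525,279.05 ÷ 0.005011 = KRW 503,947,127
KRW 503,947,127 × 0.007865 = NOK 3,963,544.16
Profit = NOK 3,963,544.16 − NOK 3,846,000.00

Profit: NOK 117,544.16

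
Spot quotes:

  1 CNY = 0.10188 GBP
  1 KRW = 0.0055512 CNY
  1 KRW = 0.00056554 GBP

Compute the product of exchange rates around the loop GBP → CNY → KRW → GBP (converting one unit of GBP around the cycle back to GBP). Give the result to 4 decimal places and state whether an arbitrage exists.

Around GBP → CNY → KRW → GBP: 1 ÷ 0.10188 ÷ 0.0055512 × 0.00056554 = 0.999971
Product ≈ 1 (deviation 0.003%, within rounding noise).

1.0000 (no arbitrage)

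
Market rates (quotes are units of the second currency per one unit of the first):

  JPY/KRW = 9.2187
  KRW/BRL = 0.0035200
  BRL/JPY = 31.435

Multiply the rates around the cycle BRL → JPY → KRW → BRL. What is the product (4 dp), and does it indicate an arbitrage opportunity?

Around BRL → JPY → KRW → BRL: 1 × 31.435 × 9.2187 × 0.0035200 = 1.020060
Product > 1; profitable direction is BRL → JPY → KRW → BRL.

1.0201 (arbitrage exists)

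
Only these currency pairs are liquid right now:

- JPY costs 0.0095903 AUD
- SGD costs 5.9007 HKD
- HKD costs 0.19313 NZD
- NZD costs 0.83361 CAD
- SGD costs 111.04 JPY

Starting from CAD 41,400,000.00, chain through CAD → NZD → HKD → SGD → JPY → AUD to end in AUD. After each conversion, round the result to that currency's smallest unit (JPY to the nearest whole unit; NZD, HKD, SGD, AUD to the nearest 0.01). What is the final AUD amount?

AUD 46,408,314.51

CAD 41,400,000.00 ÷ 0.83361 = NZD 49,663,511.71
NZD 49,663,511.71 ÷ 0.19313 = HKD 257,150,684.56
HKD 257,150,684.56 ÷ 5.9007 = SGD 43,579,691.32
SGD 43,579,691.32 × 111.04 = JPY 4,839,088,924
JPY 4,839,088,924 × 0.0095903 = AUD 46,408,314.51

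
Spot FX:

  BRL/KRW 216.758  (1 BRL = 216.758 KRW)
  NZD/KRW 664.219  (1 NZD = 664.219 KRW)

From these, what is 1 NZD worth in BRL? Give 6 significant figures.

1 NZD × 664.219 = 664.219 KRW
664.219 KRW ÷ 216.758 = 3.06433 BRL

NZD/BRL = 3.06433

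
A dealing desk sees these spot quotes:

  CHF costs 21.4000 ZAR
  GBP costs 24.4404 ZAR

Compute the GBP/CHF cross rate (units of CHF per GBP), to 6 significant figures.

GBP/CHF = 1.14207

1 GBP × 24.4404 = 24.4404 ZAR
24.4404 ZAR ÷ 21.4000 = 1.14207 CHF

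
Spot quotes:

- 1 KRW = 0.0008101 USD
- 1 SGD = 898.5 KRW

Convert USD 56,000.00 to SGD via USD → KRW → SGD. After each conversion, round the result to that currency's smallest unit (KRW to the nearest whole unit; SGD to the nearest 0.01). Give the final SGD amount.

USD 56,000.00 ÷ 0.0008101 = KRW 69,127,268
KRW 69,127,268 ÷ 898.5 = SGD 76,936.30

SGD 76,936.30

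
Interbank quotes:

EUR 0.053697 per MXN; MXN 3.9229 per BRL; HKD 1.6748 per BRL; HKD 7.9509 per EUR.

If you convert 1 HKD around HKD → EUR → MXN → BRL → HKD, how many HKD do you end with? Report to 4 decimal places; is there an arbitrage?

Around HKD → EUR → MXN → BRL → HKD: 1 ÷ 7.9509 ÷ 0.053697 ÷ 3.9229 × 1.6748 = 0.999976
Product ≈ 1 (deviation 0.002%, within rounding noise).

1.0000 (no arbitrage)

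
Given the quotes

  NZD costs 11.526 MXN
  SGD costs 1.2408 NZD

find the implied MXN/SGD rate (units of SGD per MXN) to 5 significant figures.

MXN/SGD = 0.069923

1 MXN ÷ 11.526 = 0.0867604 NZD
0.0867604 NZD ÷ 1.2408 = 0.0699229 SGD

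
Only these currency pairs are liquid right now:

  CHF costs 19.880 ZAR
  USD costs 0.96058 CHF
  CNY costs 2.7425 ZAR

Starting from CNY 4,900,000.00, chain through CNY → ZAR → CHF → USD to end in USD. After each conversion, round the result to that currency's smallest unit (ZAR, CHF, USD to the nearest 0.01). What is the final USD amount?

USD 703,708.50

CNY 4,900,000.00 × 2.7425 = ZAR 13,438,250.00
ZAR 13,438,250.00 ÷ 19.880 = CHF 675,968.31
CHF 675,968.31 ÷ 0.96058 = USD 703,708.50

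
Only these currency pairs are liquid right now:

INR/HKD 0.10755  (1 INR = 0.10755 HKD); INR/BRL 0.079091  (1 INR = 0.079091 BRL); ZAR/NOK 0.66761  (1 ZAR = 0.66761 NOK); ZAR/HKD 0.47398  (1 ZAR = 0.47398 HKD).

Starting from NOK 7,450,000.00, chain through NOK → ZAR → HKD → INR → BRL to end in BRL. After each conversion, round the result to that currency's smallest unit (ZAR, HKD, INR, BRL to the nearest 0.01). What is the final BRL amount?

NOK 7,450,000.00 ÷ 0.66761 = ZAR 11,159,209.72
ZAR 11,159,209.72 × 0.47398 = HKD 5,289,242.22
HKD 5,289,242.22 ÷ 0.10755 = INR 49,179,379.08
INR 49,179,379.08 × 0.079091 = BRL 3,889,646.27

BRL 3,889,646.27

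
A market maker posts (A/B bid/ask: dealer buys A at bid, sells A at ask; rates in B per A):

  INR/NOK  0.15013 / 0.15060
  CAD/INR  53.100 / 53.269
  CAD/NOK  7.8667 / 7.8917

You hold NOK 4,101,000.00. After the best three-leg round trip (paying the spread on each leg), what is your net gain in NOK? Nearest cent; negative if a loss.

Best loop NOK → CAD → INR → NOK:
NOK 4,101,000.00 ÷ 7.8917 (buy CAD at ask) = CAD 519,659.90
CAD 519,659.90 × 53.100 (sell CAD at bid) = INR 27,593,940.47
INR 27,593,940.47 × 0.15013 (sell INR at bid) = NOK 4,142,678.28

Net profit: NOK 41,678.28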